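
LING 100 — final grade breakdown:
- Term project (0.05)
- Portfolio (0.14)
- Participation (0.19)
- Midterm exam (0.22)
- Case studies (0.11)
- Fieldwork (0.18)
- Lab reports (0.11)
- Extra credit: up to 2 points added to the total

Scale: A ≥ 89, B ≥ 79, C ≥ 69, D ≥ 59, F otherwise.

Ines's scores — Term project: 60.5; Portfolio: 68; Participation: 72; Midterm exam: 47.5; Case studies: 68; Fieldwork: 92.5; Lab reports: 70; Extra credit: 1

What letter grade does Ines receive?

C

Weighted total:
  Term project 60.5 × 0.05 = 3.025
  Portfolio 68 × 0.14 = 9.52
  Participation 72 × 0.19 = 13.68
  Midterm exam 47.5 × 0.22 = 10.45
  Case studies 68 × 0.11 = 7.48
  Fieldwork 92.5 × 0.18 = 16.65
  Lab reports 70 × 0.11 = 7.7
Sum = 68.505
Extra credit: 68.505 + 1 = 69.505
69.505 is ≥ 69 and < 79 → C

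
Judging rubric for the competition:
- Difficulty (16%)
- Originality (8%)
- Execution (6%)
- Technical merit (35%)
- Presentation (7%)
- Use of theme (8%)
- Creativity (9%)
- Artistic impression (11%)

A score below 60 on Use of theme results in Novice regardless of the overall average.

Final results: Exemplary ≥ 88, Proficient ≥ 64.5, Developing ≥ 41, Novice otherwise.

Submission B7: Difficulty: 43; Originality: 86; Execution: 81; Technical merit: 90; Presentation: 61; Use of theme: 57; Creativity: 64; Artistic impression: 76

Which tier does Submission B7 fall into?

Novice

Use of theme score 57 < 60: minimum not met.
Weighted total:
  Difficulty 43 × 0.16 = 6.88
  Originality 86 × 0.08 = 6.88
  Execution 81 × 0.06 = 4.86
  Technical merit 90 × 0.35 = 31.5
  Presentation 61 × 0.07 = 4.27
  Use of theme 57 × 0.08 = 4.56
  Creativity 64 × 0.09 = 5.76
  Artistic impression 76 × 0.11 = 8.36
Sum = 73.07
Because the Use of theme minimum was not met, the result is Novice.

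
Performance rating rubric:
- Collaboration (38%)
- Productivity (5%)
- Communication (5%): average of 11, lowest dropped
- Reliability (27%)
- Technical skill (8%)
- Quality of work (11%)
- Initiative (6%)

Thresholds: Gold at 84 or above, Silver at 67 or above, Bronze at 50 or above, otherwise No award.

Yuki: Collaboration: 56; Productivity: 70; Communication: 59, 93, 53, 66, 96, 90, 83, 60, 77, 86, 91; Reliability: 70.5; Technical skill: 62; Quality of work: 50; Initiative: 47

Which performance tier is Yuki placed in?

Bronze

Communication: drop 53 → average of remaining 10 = 801/10 = 80.1
Weighted total:
  Collaboration 56 × 0.38 = 21.28
  Productivity 70 × 0.05 = 3.5
  Communication 80.1 × 0.05 = 4.005
  Reliability 70.5 × 0.27 = 19.035
  Technical skill 62 × 0.08 = 4.96
  Quality of work 50 × 0.11 = 5.5
  Initiative 47 × 0.06 = 2.82
Sum = 61.1
61.1 is ≥ 50 and < 67 → Bronze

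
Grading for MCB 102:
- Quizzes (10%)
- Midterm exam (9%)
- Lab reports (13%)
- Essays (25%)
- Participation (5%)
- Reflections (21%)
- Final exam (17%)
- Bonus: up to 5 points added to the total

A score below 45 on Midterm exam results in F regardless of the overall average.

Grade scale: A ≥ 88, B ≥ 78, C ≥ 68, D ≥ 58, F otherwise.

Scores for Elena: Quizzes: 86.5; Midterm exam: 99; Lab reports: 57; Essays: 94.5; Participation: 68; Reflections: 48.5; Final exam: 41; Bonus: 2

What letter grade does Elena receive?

C

Midterm exam score 99 ≥ 45: minimum met.
Weighted total:
  Quizzes 86.5 × 0.1 = 8.65
  Midterm exam 99 × 0.09 = 8.91
  Lab reports 57 × 0.13 = 7.41
  Essays 94.5 × 0.25 = 23.625
  Participation 68 × 0.05 = 3.4
  Reflections 48.5 × 0.21 = 10.185
  Final exam 41 × 0.17 = 6.97
Sum = 69.15
Bonus: 69.15 + 2 = 71.15
71.15 is ≥ 68 and < 78 → C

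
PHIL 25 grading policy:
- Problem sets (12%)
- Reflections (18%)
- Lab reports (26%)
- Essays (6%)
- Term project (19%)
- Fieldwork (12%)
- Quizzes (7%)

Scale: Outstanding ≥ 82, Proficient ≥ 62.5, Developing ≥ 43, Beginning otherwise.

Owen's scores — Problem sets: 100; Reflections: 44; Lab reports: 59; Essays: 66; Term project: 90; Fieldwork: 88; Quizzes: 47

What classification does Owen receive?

Proficient

Weighted total:
  Problem sets 100 × 0.12 = 12
  Reflections 44 × 0.18 = 7.92
  Lab reports 59 × 0.26 = 15.34
  Essays 66 × 0.06 = 3.96
  Term project 90 × 0.19 = 17.1
  Fieldwork 88 × 0.12 = 10.56
  Quizzes 47 × 0.07 = 3.29
Sum = 70.17
70.17 is ≥ 62.5 and < 82 → Proficient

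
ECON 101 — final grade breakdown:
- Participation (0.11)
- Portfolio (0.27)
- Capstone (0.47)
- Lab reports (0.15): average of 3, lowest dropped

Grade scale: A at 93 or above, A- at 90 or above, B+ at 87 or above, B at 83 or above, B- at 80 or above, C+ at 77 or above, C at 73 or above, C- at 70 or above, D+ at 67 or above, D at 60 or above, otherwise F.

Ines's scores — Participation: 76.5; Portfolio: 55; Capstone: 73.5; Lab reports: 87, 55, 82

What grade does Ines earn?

Lab reports: drop 55 → average of remaining 2 = 169/2 = 84.5
Weighted total:
  Participation 76.5 × 0.11 = 8.415
  Portfolio 55 × 0.27 = 14.85
  Capstone 73.5 × 0.47 = 34.545
  Lab reports 84.5 × 0.15 = 12.675
Sum = 70.485
70.485 is ≥ 70 and < 73 → C-

C-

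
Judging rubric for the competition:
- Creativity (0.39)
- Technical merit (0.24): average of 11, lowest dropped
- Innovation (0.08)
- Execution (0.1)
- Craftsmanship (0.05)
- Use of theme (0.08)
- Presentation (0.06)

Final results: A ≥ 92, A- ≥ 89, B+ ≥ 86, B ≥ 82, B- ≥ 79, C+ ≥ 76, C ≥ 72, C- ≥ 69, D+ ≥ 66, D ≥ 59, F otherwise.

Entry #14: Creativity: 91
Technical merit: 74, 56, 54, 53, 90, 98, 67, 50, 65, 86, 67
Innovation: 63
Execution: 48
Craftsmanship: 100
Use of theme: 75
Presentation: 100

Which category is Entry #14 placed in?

Technical merit: drop 50 → average of remaining 10 = 710/10 = 71
Weighted total:
  Creativity 91 × 0.39 = 35.49
  Technical merit 71 × 0.24 = 17.04
  Innovation 63 × 0.08 = 5.04
  Execution 48 × 0.1 = 4.8
  Craftsmanship 100 × 0.05 = 5
  Use of theme 75 × 0.08 = 6
  Presentation 100 × 0.06 = 6
Sum = 79.37
79.37 is ≥ 79 and < 82 → B-

B-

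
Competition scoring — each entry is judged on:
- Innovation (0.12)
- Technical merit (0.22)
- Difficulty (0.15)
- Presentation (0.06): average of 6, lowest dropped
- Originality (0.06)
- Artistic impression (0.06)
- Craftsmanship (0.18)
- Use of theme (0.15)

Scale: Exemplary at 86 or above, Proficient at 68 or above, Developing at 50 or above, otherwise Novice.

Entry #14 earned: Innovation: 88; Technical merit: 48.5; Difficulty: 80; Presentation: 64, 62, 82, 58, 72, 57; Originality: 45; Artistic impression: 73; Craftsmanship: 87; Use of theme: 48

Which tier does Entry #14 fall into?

Presentation: drop 57 → average of remaining 5 = 338/5 = 67.6
Weighted total:
  Innovation 88 × 0.12 = 10.56
  Technical merit 48.5 × 0.22 = 10.67
  Difficulty 80 × 0.15 = 12
  Presentation 67.6 × 0.06 = 4.056
  Originality 45 × 0.06 = 2.7
  Artistic impression 73 × 0.06 = 4.38
  Craftsmanship 87 × 0.18 = 15.66
  Use of theme 48 × 0.15 = 7.2
Sum = 67.226
67.226 is ≥ 50 and < 68 → Developing

Developing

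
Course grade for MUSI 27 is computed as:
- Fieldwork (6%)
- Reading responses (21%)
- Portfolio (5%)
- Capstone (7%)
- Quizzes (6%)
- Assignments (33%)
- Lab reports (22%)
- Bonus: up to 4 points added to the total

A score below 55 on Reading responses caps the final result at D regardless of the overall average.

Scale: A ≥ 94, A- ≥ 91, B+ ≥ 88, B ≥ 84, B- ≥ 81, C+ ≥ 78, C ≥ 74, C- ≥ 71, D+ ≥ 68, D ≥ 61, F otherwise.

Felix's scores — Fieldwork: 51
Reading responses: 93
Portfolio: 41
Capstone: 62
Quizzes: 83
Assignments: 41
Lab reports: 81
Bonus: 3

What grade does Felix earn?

Reading responses score 93 ≥ 55: minimum met.
Weighted total:
  Fieldwork 51 × 0.06 = 3.06
  Reading responses 93 × 0.21 = 19.53
  Portfolio 41 × 0.05 = 2.05
  Capstone 62 × 0.07 = 4.34
  Quizzes 83 × 0.06 = 4.98
  Assignments 41 × 0.33 = 13.53
  Lab reports 81 × 0.22 = 17.82
Sum = 65.31
Bonus: 65.31 + 3 = 68.31
68.31 is ≥ 68 and < 71 → D+

D+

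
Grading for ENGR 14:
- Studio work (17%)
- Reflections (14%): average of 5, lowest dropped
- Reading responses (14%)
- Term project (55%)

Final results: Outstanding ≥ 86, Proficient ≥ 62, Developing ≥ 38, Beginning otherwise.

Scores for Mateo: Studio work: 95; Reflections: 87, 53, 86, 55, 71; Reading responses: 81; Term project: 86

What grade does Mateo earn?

Reflections: drop 53 → average of remaining 4 = 299/4 = 74.75
Weighted total:
  Studio work 95 × 0.17 = 16.15
  Reflections 74.75 × 0.14 = 10.465
  Reading responses 81 × 0.14 = 11.34
  Term project 86 × 0.55 = 47.3
Sum = 85.255
85.255 is ≥ 62 and < 86 → Proficient

Proficient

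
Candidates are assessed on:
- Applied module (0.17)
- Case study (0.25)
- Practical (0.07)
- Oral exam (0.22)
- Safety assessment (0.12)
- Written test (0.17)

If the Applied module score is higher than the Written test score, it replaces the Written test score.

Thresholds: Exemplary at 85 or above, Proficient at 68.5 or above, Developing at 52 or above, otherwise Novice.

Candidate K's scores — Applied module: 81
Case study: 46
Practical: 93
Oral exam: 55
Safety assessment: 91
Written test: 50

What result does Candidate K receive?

Proficient

Applied module (81) > Written test (50), so Written test counts as 81.
Weighted total:
  Applied module 81 × 0.17 = 13.77
  Case study 46 × 0.25 = 11.5
  Practical 93 × 0.07 = 6.51
  Oral exam 55 × 0.22 = 12.1
  Safety assessment 91 × 0.12 = 10.92
  Written test 81 × 0.17 = 13.77
Sum = 68.57
68.57 is ≥ 68.5 and < 85 → Proficient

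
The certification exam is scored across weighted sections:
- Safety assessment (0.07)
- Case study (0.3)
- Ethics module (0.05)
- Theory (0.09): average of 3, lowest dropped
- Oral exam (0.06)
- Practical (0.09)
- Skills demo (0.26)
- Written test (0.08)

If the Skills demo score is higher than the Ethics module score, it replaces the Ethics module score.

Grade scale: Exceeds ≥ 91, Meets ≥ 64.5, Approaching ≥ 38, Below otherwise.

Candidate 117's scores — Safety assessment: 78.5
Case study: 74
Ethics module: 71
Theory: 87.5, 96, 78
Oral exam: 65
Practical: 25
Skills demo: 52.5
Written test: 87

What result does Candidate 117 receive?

Theory: drop 78 → average of remaining 2 = 183.5/2 = 91.75
Skills demo (52.5) ≤ Ethics module (71), so Ethics module stays at 71.
Weighted total:
  Safety assessment 78.5 × 0.07 = 5.495
  Case study 74 × 0.3 = 22.2
  Ethics module 71 × 0.05 = 3.55
  Theory 91.75 × 0.09 = 8.2575
  Oral exam 65 × 0.06 = 3.9
  Practical 25 × 0.09 = 2.25
  Skills demo 52.5 × 0.26 = 13.65
  Written test 87 × 0.08 = 6.96
Sum = 66.2625
66.2625 is ≥ 64.5 and < 91 → Meets

Meets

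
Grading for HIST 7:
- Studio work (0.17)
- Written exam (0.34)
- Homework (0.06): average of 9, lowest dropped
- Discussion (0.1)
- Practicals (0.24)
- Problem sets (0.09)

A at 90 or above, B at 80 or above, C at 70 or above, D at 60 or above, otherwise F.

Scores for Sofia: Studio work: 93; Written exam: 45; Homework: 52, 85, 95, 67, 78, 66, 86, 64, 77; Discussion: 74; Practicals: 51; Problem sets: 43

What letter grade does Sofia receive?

Homework: drop 52 → average of remaining 8 = 618/8 = 77.25
Weighted total:
  Studio work 93 × 0.17 = 15.81
  Written exam 45 × 0.34 = 15.3
  Homework 77.25 × 0.06 = 4.635
  Discussion 74 × 0.1 = 7.4
  Practicals 51 × 0.24 = 12.24
  Problem sets 43 × 0.09 = 3.87
Sum = 59.255
59.255 < 60 → F

F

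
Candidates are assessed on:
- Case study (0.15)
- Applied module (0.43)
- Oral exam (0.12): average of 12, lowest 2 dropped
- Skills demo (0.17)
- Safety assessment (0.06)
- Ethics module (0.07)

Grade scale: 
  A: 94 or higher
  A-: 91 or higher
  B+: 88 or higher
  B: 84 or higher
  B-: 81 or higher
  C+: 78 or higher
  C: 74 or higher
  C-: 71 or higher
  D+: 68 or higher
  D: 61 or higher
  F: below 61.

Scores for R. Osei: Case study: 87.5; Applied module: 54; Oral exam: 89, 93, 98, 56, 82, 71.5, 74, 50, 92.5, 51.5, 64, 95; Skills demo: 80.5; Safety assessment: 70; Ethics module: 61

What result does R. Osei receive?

Oral exam: drop 50, 51.5 → average of remaining 10 = 815/10 = 81.5
Weighted total:
  Case study 87.5 × 0.15 = 13.125
  Applied module 54 × 0.43 = 23.22
  Oral exam 81.5 × 0.12 = 9.78
  Skills demo 80.5 × 0.17 = 13.685
  Safety assessment 70 × 0.06 = 4.2
  Ethics module 61 × 0.07 = 4.27
Sum = 68.28
68.28 is ≥ 68 and < 71 → D+

D+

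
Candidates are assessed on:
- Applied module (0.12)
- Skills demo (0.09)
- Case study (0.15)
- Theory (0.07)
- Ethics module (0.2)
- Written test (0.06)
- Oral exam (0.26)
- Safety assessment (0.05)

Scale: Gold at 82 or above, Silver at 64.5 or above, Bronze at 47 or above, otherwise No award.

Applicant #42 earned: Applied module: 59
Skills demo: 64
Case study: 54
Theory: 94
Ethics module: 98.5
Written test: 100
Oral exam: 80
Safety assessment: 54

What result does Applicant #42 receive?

Silver

Weighted total:
  Applied module 59 × 0.12 = 7.08
  Skills demo 64 × 0.09 = 5.76
  Case study 54 × 0.15 = 8.1
  Theory 94 × 0.07 = 6.58
  Ethics module 98.5 × 0.2 = 19.7
  Written test 100 × 0.06 = 6
  Oral exam 80 × 0.26 = 20.8
  Safety assessment 54 × 0.05 = 2.7
Sum = 76.72
76.72 is ≥ 64.5 and < 82 → Silver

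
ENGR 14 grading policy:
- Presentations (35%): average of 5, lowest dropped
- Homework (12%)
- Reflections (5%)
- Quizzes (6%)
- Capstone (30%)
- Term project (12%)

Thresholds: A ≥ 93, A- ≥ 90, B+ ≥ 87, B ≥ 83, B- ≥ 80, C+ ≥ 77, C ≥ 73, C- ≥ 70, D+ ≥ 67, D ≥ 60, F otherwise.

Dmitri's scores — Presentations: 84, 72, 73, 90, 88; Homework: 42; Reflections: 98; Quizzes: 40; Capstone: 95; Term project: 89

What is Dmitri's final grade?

Presentations: drop 72 → average of remaining 4 = 335/4 = 83.75
Weighted total:
  Presentations 83.75 × 0.35 = 29.3125
  Homework 42 × 0.12 = 5.04
  Reflections 98 × 0.05 = 4.9
  Quizzes 40 × 0.06 = 2.4
  Capstone 95 × 0.3 = 28.5
  Term project 89 × 0.12 = 10.68
Sum = 80.8325
80.8325 is ≥ 80 and < 83 → B-

B-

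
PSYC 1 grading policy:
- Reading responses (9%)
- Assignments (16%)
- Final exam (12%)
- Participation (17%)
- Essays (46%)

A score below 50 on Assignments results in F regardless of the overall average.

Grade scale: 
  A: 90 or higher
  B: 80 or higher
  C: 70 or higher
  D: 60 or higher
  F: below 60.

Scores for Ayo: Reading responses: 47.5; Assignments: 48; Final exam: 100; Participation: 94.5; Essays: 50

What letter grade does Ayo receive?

Assignments score 48 < 50: minimum not met.
Weighted total:
  Reading responses 47.5 × 0.09 = 4.275
  Assignments 48 × 0.16 = 7.68
  Final exam 100 × 0.12 = 12
  Participation 94.5 × 0.17 = 16.065
  Essays 50 × 0.46 = 23
Sum = 63.02
Because the Assignments minimum was not met, the result is F.

F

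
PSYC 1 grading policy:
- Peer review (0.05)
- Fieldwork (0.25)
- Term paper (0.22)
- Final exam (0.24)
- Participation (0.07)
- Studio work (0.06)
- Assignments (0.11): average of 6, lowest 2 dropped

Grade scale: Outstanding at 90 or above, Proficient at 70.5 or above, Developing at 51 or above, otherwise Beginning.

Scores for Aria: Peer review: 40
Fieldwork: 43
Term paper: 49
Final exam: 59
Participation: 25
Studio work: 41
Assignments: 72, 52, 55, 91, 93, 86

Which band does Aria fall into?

Developing

Assignments: drop 52, 55 → average of remaining 4 = 342/4 = 85.5
Weighted total:
  Peer review 40 × 0.05 = 2
  Fieldwork 43 × 0.25 = 10.75
  Term paper 49 × 0.22 = 10.78
  Final exam 59 × 0.24 = 14.16
  Participation 25 × 0.07 = 1.75
  Studio work 41 × 0.06 = 2.46
  Assignments 85.5 × 0.11 = 9.405
Sum = 51.305
51.305 is ≥ 51 and < 70.5 → Developing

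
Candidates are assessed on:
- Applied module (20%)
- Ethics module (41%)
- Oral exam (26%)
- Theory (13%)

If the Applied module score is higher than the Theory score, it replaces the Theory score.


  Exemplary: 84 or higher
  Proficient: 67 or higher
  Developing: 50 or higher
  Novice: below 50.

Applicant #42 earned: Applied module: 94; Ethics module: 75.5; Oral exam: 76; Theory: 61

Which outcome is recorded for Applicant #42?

Applied module (94) > Theory (61), so Theory counts as 94.
Weighted total:
  Applied module 94 × 0.2 = 18.8
  Ethics module 75.5 × 0.41 = 30.955
  Oral exam 76 × 0.26 = 19.76
  Theory 94 × 0.13 = 12.22
Sum = 81.735
81.735 is ≥ 67 and < 84 → Proficient

Proficient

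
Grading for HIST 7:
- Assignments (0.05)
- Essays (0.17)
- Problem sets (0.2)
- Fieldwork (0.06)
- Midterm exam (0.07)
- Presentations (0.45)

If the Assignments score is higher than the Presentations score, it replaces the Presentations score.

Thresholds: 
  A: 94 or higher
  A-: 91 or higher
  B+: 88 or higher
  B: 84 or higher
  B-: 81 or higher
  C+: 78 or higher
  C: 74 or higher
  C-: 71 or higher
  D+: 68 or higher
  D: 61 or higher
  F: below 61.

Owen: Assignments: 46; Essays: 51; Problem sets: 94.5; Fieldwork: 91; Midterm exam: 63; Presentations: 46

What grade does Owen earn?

Assignments (46) ≤ Presentations (46), so Presentations stays at 46.
Weighted total:
  Assignments 46 × 0.05 = 2.3
  Essays 51 × 0.17 = 8.67
  Problem sets 94.5 × 0.2 = 18.9
  Fieldwork 91 × 0.06 = 5.46
  Midterm exam 63 × 0.07 = 4.41
  Presentations 46 × 0.45 = 20.7
Sum = 60.44
60.44 < 61 → F

F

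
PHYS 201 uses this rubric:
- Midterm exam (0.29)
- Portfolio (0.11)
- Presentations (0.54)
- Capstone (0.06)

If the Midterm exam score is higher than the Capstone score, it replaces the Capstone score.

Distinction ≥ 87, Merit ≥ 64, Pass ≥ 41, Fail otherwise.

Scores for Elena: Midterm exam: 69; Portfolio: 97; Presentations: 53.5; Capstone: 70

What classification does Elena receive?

Pass

Midterm exam (69) ≤ Capstone (70), so Capstone stays at 70.
Weighted total:
  Midterm exam 69 × 0.29 = 20.01
  Portfolio 97 × 0.11 = 10.67
  Presentations 53.5 × 0.54 = 28.89
  Capstone 70 × 0.06 = 4.2
Sum = 63.77
63.77 is ≥ 41 and < 64 → Pass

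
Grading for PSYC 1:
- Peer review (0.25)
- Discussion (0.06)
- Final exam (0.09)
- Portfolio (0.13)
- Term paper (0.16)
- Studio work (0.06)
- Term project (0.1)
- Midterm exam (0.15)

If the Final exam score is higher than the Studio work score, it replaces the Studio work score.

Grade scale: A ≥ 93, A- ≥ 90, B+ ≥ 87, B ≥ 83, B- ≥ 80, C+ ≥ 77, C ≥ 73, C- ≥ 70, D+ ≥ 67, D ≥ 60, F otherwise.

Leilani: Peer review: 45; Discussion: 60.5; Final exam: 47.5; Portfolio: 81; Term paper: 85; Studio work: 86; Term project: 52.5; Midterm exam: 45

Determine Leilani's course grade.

D

Final exam (47.5) ≤ Studio work (86), so Studio work stays at 86.
Weighted total:
  Peer review 45 × 0.25 = 11.25
  Discussion 60.5 × 0.06 = 3.63
  Final exam 47.5 × 0.09 = 4.275
  Portfolio 81 × 0.13 = 10.53
  Term paper 85 × 0.16 = 13.6
  Studio work 86 × 0.06 = 5.16
  Term project 52.5 × 0.1 = 5.25
  Midterm exam 45 × 0.15 = 6.75
Sum = 60.445
60.445 is ≥ 60 and < 67 → D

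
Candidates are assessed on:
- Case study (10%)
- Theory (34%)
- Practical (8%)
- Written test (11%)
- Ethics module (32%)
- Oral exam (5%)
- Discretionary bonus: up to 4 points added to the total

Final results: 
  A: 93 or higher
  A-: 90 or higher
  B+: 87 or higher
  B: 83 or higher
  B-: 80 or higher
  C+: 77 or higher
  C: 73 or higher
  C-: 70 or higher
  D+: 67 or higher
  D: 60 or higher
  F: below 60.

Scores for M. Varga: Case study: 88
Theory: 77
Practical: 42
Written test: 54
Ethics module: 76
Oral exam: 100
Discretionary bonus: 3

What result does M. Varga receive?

C

Weighted total:
  Case study 88 × 0.1 = 8.8
  Theory 77 × 0.34 = 26.18
  Practical 42 × 0.08 = 3.36
  Written test 54 × 0.11 = 5.94
  Ethics module 76 × 0.32 = 24.32
  Oral exam 100 × 0.05 = 5
Sum = 73.6
Discretionary bonus: 73.6 + 3 = 76.6
76.6 is ≥ 73 and < 77 → C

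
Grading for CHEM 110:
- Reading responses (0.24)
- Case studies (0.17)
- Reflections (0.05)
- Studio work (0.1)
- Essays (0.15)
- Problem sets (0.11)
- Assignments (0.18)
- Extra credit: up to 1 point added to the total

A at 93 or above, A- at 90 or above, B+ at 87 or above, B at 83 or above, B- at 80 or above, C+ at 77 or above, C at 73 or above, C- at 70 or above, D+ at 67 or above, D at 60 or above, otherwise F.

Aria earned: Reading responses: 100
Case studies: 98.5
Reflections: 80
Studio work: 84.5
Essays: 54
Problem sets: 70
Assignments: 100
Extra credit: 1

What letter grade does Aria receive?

Weighted total:
  Reading responses 100 × 0.24 = 24
  Case studies 98.5 × 0.17 = 16.745
  Reflections 80 × 0.05 = 4
  Studio work 84.5 × 0.1 = 8.45
  Essays 54 × 0.15 = 8.1
  Problem sets 70 × 0.11 = 7.7
  Assignments 100 × 0.18 = 18
Sum = 86.995
Extra credit: 86.995 + 1 = 87.995
87.995 is ≥ 87 and < 90 → B+

B+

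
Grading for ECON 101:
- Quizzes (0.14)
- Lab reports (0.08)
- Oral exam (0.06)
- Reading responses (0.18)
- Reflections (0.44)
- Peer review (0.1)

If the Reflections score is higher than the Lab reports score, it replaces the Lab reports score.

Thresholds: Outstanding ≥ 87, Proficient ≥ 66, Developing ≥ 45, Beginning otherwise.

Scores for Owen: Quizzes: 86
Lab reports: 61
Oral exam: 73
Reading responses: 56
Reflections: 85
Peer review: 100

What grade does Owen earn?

Reflections (85) > Lab reports (61), so Lab reports counts as 85.
Weighted total:
  Quizzes 86 × 0.14 = 12.04
  Lab reports 85 × 0.08 = 6.8
  Oral exam 73 × 0.06 = 4.38
  Reading responses 56 × 0.18 = 10.08
  Reflections 85 × 0.44 = 37.4
  Peer review 100 × 0.1 = 10
Sum = 80.7
80.7 is ≥ 66 and < 87 → Proficient

Proficient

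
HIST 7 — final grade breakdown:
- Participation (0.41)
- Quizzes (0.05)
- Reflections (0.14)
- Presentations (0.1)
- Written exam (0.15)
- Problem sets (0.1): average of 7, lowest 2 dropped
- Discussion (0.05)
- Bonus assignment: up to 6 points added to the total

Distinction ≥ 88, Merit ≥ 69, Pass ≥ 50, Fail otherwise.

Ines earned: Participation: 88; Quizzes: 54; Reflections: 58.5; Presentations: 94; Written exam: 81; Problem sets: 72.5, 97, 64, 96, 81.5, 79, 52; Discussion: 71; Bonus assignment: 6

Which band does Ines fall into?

Merit

Problem sets: drop 52, 64 → average of remaining 5 = 426/5 = 85.2
Weighted total:
  Participation 88 × 0.41 = 36.08
  Quizzes 54 × 0.05 = 2.7
  Reflections 58.5 × 0.14 = 8.19
  Presentations 94 × 0.1 = 9.4
  Written exam 81 × 0.15 = 12.15
  Problem sets 85.2 × 0.1 = 8.52
  Discussion 71 × 0.05 = 3.55
Sum = 80.59
Bonus assignment: 80.59 + 6 = 86.59
86.59 is ≥ 69 and < 88 → Merit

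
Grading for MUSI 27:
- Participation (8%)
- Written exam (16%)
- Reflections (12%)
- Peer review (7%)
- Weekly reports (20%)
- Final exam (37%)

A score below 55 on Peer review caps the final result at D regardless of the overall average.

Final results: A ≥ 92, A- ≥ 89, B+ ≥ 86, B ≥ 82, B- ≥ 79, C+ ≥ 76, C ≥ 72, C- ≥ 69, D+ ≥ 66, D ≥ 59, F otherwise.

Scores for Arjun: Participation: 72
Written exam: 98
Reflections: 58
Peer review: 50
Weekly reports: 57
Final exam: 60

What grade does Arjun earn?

D

Peer review score 50 < 55: minimum not met.
Weighted total:
  Participation 72 × 0.08 = 5.76
  Written exam 98 × 0.16 = 15.68
  Reflections 58 × 0.12 = 6.96
  Peer review 50 × 0.07 = 3.5
  Weekly reports 57 × 0.2 = 11.4
  Final exam 60 × 0.37 = 22.2
Sum = 65.5
65.5 would be D; cap at D applies → D.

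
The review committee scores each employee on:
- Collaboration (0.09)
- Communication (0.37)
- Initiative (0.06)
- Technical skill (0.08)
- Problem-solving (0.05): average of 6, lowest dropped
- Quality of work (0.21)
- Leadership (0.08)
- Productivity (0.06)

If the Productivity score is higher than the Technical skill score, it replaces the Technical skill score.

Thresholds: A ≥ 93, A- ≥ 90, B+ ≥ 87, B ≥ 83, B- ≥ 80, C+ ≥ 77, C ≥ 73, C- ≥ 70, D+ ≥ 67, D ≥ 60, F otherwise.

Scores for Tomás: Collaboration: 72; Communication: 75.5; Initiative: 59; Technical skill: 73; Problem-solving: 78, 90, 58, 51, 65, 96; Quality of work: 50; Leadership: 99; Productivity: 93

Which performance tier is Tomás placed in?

C

Problem-solving: drop 51 → average of remaining 5 = 387/5 = 77.4
Productivity (93) > Technical skill (73), so Technical skill counts as 93.
Weighted total:
  Collaboration 72 × 0.09 = 6.48
  Communication 75.5 × 0.37 = 27.935
  Initiative 59 × 0.06 = 3.54
  Technical skill 93 × 0.08 = 7.44
  Problem-solving 77.4 × 0.05 = 3.87
  Quality of work 50 × 0.21 = 10.5
  Leadership 99 × 0.08 = 7.92
  Productivity 93 × 0.06 = 5.58
Sum = 73.265
73.265 is ≥ 73 and < 77 → C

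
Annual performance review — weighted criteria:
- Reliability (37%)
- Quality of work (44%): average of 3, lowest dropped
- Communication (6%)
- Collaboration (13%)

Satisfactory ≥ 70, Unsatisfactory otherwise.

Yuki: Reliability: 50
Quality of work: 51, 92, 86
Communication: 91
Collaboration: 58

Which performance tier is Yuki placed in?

Satisfactory

Quality of work: drop 51 → average of remaining 2 = 178/2 = 89
Weighted total:
  Reliability 50 × 0.37 = 18.5
  Quality of work 89 × 0.44 = 39.16
  Communication 91 × 0.06 = 5.46
  Collaboration 58 × 0.13 = 7.54
Sum = 70.66
70.66 ≥ 70 → Satisfactory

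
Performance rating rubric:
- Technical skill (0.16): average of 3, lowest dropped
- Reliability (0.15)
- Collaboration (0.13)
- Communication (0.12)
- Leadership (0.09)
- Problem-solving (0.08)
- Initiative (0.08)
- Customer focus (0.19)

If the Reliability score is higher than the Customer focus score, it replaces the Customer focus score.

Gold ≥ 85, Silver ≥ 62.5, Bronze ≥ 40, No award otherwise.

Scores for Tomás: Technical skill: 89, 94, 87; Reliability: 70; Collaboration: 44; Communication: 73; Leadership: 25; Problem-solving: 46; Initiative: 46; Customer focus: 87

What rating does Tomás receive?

Technical skill: drop 87 → average of remaining 2 = 183/2 = 91.5
Reliability (70) ≤ Customer focus (87), so Customer focus stays at 87.
Weighted total:
  Technical skill 91.5 × 0.16 = 14.64
  Reliability 70 × 0.15 = 10.5
  Collaboration 44 × 0.13 = 5.72
  Communication 73 × 0.12 = 8.76
  Leadership 25 × 0.09 = 2.25
  Problem-solving 46 × 0.08 = 3.68
  Initiative 46 × 0.08 = 3.68
  Customer focus 87 × 0.19 = 16.53
Sum = 65.76
65.76 is ≥ 62.5 and < 85 → Silver

Silver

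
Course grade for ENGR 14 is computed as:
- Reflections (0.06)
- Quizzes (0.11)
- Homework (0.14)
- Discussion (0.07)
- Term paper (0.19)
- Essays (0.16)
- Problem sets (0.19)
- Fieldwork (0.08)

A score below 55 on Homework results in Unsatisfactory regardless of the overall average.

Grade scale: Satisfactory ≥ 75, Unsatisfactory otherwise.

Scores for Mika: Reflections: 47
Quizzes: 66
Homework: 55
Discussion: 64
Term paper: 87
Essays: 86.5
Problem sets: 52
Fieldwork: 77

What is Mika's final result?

Unsatisfactory

Homework score 55 ≥ 55: minimum met.
Weighted total:
  Reflections 47 × 0.06 = 2.82
  Quizzes 66 × 0.11 = 7.26
  Homework 55 × 0.14 = 7.7
  Discussion 64 × 0.07 = 4.48
  Term paper 87 × 0.19 = 16.53
  Essays 86.5 × 0.16 = 13.84
  Problem sets 52 × 0.19 = 9.88
  Fieldwork 77 × 0.08 = 6.16
Sum = 68.67
68.67 < 75 → Unsatisfactory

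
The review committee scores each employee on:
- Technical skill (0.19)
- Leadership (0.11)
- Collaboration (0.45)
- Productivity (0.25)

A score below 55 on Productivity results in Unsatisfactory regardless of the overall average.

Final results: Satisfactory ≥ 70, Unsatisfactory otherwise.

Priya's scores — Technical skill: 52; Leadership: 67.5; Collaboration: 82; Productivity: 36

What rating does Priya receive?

Productivity score 36 < 55: minimum not met.
Weighted total:
  Technical skill 52 × 0.19 = 9.88
  Leadership 67.5 × 0.11 = 7.425
  Collaboration 82 × 0.45 = 36.9
  Productivity 36 × 0.25 = 9
Sum = 63.205
Because the Productivity minimum was not met, the result is Unsatisfactory.

Unsatisfactory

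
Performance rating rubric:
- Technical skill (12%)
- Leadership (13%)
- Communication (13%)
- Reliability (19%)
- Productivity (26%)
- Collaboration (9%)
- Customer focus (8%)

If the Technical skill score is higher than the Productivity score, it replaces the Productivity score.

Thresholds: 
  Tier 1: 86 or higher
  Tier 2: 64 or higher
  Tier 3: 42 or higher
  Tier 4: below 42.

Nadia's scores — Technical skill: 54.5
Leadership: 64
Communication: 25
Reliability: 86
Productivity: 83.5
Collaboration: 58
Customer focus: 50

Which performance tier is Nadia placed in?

Technical skill (54.5) ≤ Productivity (83.5), so Productivity stays at 83.5.
Weighted total:
  Technical skill 54.5 × 0.12 = 6.54
  Leadership 64 × 0.13 = 8.32
  Communication 25 × 0.13 = 3.25
  Reliability 86 × 0.19 = 16.34
  Productivity 83.5 × 0.26 = 21.71
  Collaboration 58 × 0.09 = 5.22
  Customer focus 50 × 0.08 = 4
Sum = 65.38
65.38 is ≥ 64 and < 86 → Tier 2

Tier 2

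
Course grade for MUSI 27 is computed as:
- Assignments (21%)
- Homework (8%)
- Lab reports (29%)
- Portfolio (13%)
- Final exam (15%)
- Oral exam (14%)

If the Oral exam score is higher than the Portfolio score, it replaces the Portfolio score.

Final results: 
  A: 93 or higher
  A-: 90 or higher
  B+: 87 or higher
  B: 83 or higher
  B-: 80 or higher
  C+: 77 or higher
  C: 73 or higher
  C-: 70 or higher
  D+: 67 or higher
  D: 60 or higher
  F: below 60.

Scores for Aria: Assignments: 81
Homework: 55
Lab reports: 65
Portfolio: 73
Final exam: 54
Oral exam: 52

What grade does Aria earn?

D

Oral exam (52) ≤ Portfolio (73), so Portfolio stays at 73.
Weighted total:
  Assignments 81 × 0.21 = 17.01
  Homework 55 × 0.08 = 4.4
  Lab reports 65 × 0.29 = 18.85
  Portfolio 73 × 0.13 = 9.49
  Final exam 54 × 0.15 = 8.1
  Oral exam 52 × 0.14 = 7.28
Sum = 65.13
65.13 is ≥ 60 and < 67 → D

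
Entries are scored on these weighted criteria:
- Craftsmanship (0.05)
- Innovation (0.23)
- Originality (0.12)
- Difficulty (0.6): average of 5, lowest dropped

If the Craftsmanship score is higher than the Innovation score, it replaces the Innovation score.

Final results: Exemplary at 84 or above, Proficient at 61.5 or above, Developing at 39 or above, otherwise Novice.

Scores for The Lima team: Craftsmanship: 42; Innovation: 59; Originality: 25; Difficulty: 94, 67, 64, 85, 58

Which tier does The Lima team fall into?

Difficulty: drop 58 → average of remaining 4 = 310/4 = 77.5
Craftsmanship (42) ≤ Innovation (59), so Innovation stays at 59.
Weighted total:
  Craftsmanship 42 × 0.05 = 2.1
  Innovation 59 × 0.23 = 13.57
  Originality 25 × 0.12 = 3
  Difficulty 77.5 × 0.6 = 46.5
Sum = 65.17
65.17 is ≥ 61.5 and < 84 → Proficient

Proficient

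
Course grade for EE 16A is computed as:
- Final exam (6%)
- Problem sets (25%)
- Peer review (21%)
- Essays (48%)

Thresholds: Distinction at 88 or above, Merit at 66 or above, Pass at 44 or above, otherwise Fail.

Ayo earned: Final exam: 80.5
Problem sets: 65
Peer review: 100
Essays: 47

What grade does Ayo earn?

Weighted total:
  Final exam 80.5 × 0.06 = 4.83
  Problem sets 65 × 0.25 = 16.25
  Peer review 100 × 0.21 = 21
  Essays 47 × 0.48 = 22.56
Sum = 64.64
64.64 is ≥ 44 and < 66 → Pass

Pass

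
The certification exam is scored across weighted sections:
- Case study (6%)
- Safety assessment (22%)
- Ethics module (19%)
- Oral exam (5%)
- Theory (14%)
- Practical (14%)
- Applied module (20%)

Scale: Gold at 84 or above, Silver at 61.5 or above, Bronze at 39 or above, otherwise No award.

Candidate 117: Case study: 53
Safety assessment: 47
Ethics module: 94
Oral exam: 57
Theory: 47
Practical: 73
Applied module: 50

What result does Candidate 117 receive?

Bronze

Weighted total:
  Case study 53 × 0.06 = 3.18
  Safety assessment 47 × 0.22 = 10.34
  Ethics module 94 × 0.19 = 17.86
  Oral exam 57 × 0.05 = 2.85
  Theory 47 × 0.14 = 6.58
  Practical 73 × 0.14 = 10.22
  Applied module 50 × 0.2 = 10
Sum = 61.03
61.03 is ≥ 39 and < 61.5 → Bronze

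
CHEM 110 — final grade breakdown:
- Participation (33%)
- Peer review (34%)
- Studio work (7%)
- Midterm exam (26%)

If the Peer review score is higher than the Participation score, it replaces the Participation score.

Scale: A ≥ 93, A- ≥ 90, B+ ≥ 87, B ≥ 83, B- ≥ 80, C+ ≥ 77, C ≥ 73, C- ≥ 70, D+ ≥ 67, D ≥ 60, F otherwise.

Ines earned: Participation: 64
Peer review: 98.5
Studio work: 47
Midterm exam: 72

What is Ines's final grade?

Peer review (98.5) > Participation (64), so Participation counts as 98.5.
Weighted total:
  Participation 98.5 × 0.33 = 32.505
  Peer review 98.5 × 0.34 = 33.49
  Studio work 47 × 0.07 = 3.29
  Midterm exam 72 × 0.26 = 18.72
Sum = 88.005
88.005 is ≥ 87 and < 90 → B+

B+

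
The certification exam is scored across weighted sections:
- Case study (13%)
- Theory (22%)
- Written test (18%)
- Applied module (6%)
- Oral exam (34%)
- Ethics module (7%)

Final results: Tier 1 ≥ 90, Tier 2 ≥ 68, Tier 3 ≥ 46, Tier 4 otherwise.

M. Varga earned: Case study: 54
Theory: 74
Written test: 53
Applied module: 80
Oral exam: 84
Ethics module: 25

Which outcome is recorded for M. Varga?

Weighted total:
  Case study 54 × 0.13 = 7.02
  Theory 74 × 0.22 = 16.28
  Written test 53 × 0.18 = 9.54
  Applied module 80 × 0.06 = 4.8
  Oral exam 84 × 0.34 = 28.56
  Ethics module 25 × 0.07 = 1.75
Sum = 67.95
67.95 is ≥ 46 and < 68 → Tier 3

Tier 3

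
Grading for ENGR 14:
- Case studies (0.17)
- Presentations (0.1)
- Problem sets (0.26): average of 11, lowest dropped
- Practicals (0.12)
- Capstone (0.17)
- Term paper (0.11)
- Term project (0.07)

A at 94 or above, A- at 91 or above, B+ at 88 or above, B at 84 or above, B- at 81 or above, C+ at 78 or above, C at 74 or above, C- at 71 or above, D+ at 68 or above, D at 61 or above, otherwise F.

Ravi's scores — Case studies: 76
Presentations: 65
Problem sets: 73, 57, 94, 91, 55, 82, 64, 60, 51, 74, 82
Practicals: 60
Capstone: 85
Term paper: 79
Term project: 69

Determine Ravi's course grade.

C-

Problem sets: drop 51 → average of remaining 10 = 732/10 = 73.2
Weighted total:
  Case studies 76 × 0.17 = 12.92
  Presentations 65 × 0.1 = 6.5
  Problem sets 73.2 × 0.26 = 19.032
  Practicals 60 × 0.12 = 7.2
  Capstone 85 × 0.17 = 14.45
  Term paper 79 × 0.11 = 8.69
  Term project 69 × 0.07 = 4.83
Sum = 73.622
73.622 is ≥ 71 and < 74 → C-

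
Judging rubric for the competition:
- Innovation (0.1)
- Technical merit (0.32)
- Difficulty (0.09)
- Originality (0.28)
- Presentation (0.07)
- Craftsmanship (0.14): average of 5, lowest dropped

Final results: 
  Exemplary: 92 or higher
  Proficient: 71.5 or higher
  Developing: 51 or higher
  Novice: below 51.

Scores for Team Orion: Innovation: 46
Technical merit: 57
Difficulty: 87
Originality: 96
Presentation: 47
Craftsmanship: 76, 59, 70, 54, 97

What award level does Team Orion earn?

Developing

Craftsmanship: drop 54 → average of remaining 4 = 302/4 = 75.5
Weighted total:
  Innovation 46 × 0.1 = 4.6
  Technical merit 57 × 0.32 = 18.24
  Difficulty 87 × 0.09 = 7.83
  Originality 96 × 0.28 = 26.88
  Presentation 47 × 0.07 = 3.29
  Craftsmanship 75.5 × 0.14 = 10.57
Sum = 71.41
71.41 is ≥ 51 and < 71.5 → Developing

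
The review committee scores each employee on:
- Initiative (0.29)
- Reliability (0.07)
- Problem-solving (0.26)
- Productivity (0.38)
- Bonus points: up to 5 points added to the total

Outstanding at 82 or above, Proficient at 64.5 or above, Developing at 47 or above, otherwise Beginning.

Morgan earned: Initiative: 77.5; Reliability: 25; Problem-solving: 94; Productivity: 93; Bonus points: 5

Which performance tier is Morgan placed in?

Outstanding

Weighted total:
  Initiative 77.5 × 0.29 = 22.475
  Reliability 25 × 0.07 = 1.75
  Problem-solving 94 × 0.26 = 24.44
  Productivity 93 × 0.38 = 35.34
Sum = 84.005
Bonus points: 84.005 + 5 = 89.005
89.005 ≥ 82 → Outstanding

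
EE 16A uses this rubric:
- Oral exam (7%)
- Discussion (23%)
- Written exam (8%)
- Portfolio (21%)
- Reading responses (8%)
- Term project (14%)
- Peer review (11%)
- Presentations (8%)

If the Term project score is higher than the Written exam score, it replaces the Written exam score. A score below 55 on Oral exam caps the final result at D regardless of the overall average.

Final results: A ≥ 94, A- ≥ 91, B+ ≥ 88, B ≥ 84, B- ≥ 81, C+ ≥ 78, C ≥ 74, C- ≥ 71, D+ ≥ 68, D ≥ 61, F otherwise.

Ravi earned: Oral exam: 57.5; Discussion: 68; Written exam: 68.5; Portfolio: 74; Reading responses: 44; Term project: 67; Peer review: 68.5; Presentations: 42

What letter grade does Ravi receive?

Term project (67) ≤ Written exam (68.5), so Written exam stays at 68.5.
Oral exam score 57.5 ≥ 55: minimum met.
Weighted total:
  Oral exam 57.5 × 0.07 = 4.025
  Discussion 68 × 0.23 = 15.64
  Written exam 68.5 × 0.08 = 5.48
  Portfolio 74 × 0.21 = 15.54
  Reading responses 44 × 0.08 = 3.52
  Term project 67 × 0.14 = 9.38
  Peer review 68.5 × 0.11 = 7.535
  Presentations 42 × 0.08 = 3.36
Sum = 64.48
64.48 is ≥ 61 and < 68 → D

D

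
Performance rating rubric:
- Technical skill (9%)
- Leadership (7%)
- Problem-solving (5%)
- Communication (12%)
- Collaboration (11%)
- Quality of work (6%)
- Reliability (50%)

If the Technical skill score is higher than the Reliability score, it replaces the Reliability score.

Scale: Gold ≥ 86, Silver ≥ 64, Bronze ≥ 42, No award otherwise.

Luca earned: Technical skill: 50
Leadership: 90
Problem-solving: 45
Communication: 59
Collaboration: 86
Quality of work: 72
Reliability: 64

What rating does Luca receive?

Silver

Technical skill (50) ≤ Reliability (64), so Reliability stays at 64.
Weighted total:
  Technical skill 50 × 0.09 = 4.5
  Leadership 90 × 0.07 = 6.3
  Problem-solving 45 × 0.05 = 2.25
  Communication 59 × 0.12 = 7.08
  Collaboration 86 × 0.11 = 9.46
  Quality of work 72 × 0.06 = 4.32
  Reliability 64 × 0.5 = 32
Sum = 65.91
65.91 is ≥ 64 and < 86 → Silver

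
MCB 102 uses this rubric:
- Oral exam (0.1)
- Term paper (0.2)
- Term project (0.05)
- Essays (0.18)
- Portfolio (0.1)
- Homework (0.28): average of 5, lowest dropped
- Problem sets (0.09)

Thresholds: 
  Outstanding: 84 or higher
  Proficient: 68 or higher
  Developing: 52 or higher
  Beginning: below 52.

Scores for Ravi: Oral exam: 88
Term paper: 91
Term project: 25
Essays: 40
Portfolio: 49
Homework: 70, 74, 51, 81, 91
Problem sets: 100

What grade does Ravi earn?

Homework: drop 51 → average of remaining 4 = 316/4 = 79
Weighted total:
  Oral exam 88 × 0.1 = 8.8
  Term paper 91 × 0.2 = 18.2
  Term project 25 × 0.05 = 1.25
  Essays 40 × 0.18 = 7.2
  Portfolio 49 × 0.1 = 4.9
  Homework 79 × 0.28 = 22.12
  Problem sets 100 × 0.09 = 9
Sum = 71.47
71.47 is ≥ 68 and < 84 → Proficient

Proficient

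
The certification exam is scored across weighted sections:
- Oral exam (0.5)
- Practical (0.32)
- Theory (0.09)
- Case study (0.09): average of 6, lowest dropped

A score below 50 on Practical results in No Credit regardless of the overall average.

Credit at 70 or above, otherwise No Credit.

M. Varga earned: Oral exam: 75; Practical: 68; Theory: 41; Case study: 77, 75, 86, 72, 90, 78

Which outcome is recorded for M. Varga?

Case study: drop 72 → average of remaining 5 = 406/5 = 81.2
Practical score 68 ≥ 50: minimum met.
Weighted total:
  Oral exam 75 × 0.5 = 37.5
  Practical 68 × 0.32 = 21.76
  Theory 41 × 0.09 = 3.69
  Case study 81.2 × 0.09 = 7.308
Sum = 70.258
70.258 ≥ 70 → Credit

Credit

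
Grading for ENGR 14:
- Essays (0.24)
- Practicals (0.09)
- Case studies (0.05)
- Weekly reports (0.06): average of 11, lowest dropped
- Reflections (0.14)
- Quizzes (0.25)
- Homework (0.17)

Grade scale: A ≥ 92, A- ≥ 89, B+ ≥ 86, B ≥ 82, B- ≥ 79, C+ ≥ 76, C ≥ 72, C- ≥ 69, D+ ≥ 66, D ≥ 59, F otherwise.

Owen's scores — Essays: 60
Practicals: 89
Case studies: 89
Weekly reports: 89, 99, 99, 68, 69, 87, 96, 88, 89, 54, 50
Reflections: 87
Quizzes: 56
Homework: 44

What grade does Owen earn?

Weekly reports: drop 50 → average of remaining 10 = 838/10 = 83.8
Weighted total:
  Essays 60 × 0.24 = 14.4
  Practicals 89 × 0.09 = 8.01
  Case studies 89 × 0.05 = 4.45
  Weekly reports 83.8 × 0.06 = 5.028
  Reflections 87 × 0.14 = 12.18
  Quizzes 56 × 0.25 = 14
  Homework 44 × 0.17 = 7.48
Sum = 65.548
65.548 is ≥ 59 and < 66 → D

D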